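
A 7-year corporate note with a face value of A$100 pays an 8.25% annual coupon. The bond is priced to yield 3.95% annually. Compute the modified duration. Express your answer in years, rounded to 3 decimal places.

5.538 years

Periodic yield y = 0.0395. First find Macaulay duration:
  t   CF        PV=CF/(1+0.0395)^t    t·PV
  1         8.25         7.9365         7.9365
  2         8.25         7.6349        15.2699
  3         8.25         7.3448        22.0344
  4         8.25         7.0657        28.2629
  5         8.25         6.7972        33.9861
  6         8.25         6.5389        39.2336
  7       108.25        82.5385       577.7693
  Σ                    125.8566       724.4927
P = 125.8566; Macaulay duration = 724.4927 / 125.8566 = 5.75649 years.
Modified duration = D_Mac / (1 + y) = 5.75649 / 1.0395 = 5.53775 years.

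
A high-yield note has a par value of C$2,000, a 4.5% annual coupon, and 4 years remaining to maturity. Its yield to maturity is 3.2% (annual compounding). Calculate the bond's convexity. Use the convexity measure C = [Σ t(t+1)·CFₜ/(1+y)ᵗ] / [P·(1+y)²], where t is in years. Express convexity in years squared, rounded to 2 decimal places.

With y = 0.032:
  t   CF        PV=CF/(1+0.032)^t    t·PV        t(t+1)·PV
  1        90.00        87.2093        87.2093         174.4186
  2        90.00        84.5051       169.0103         507.0308
  3        90.00        81.8848       245.6545         982.6179
  4     2,090.00     1,842.5849     7,370.3394      36,851.6971
  Σ                  2,096.1841     7,872.2135      38,515.7644
P = 2,096.1841.
Convexity = Σ t(t+1)·PV / [P·(1+y)²] = 38,515.7644 / (2,096.1841 × 1.065024) = 17.25241.

17.25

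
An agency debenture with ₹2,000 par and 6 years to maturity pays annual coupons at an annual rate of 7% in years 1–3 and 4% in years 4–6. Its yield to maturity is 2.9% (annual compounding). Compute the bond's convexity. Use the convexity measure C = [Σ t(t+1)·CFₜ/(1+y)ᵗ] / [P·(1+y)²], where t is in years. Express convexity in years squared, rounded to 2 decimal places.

32.88

With y = 0.029:
  t   CF        PV=CF/(1+0.029)^t    t·PV        t(t+1)·PV
  1       140.00       136.0544       136.0544         272.1088
  2       140.00       132.2200       264.4401         793.3202
  3       140.00       128.4937       385.4812       1,541.9247
  4        80.00        71.3557       285.4227       1,427.1134
  5        80.00        69.3447       346.7234       2,080.3402
  6     2,080.00     1,752.1492    10,512.8952      73,590.2667
  Σ                  2,289.6177    11,931.0170      79,705.0741
P = 2,289.6177.
Convexity = Σ t(t+1)·PV / [P·(1+y)²] = 79,705.0741 / (2,289.6177 × 1.058841) = 32.87700.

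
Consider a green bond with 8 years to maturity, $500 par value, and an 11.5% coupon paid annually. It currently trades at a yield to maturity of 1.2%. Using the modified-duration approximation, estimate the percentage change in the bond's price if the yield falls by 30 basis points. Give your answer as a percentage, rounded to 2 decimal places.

Periodic yield y = 0.012. Modified duration first:
  t   CF        PV=CF/(1+0.012)^t    t·PV
  1        57.50        56.8182        56.8182
  2        57.50        56.1444       112.2889
  3        57.50        55.4787       166.4361
  4        57.50        54.8209       219.2834
  5        57.50        54.1708       270.8540
  6        57.50        53.5285       321.1708
  7        57.50        52.8937       370.2562
  8       557.50       506.7582     4,054.0655
  Σ                    890.6134     5,571.1730
P = 890.6134; D_Mac = 6.25543 yrs; D_mod = 6.25543/(1+0.012) = 6.18126 yrs.
ΔP/P ≈ -D_mod · Δy = -6.18126 × (-0.003) = +0.018544 = +1.8544%.

+1.85%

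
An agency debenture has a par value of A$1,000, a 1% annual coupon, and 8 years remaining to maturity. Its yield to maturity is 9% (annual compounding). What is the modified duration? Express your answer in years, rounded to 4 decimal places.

6.9796 years

Periodic yield y = 0.09. First find Macaulay duration:
  t   CF        PV=CF/(1+0.09)^t    t·PV
  1        10.00         9.1743         9.1743
  2        10.00         8.4168        16.8336
  3        10.00         7.7218        23.1655
  4        10.00         7.0843        28.3370
  5        10.00         6.4993        32.4966
  6        10.00         5.9627        35.7760
  7        10.00         5.4703        38.2924
  8     1,010.00       506.8849     4,055.0795
  Σ                    557.2145     4,239.1550
P = 557.2145; Macaulay duration = 4,239.1550 / 557.2145 = 7.60776 years.
Modified duration = D_Mac / (1 + y) = 7.60776 / 1.09 = 6.97960 years.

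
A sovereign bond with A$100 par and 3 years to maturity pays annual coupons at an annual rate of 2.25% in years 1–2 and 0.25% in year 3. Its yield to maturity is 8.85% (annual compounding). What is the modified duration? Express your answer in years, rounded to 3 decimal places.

2.688 years

Periodic yield y = 0.0885. First find Macaulay duration:
  t   CF        PV=CF/(1+0.0885)^t    t·PV
  1         2.25         2.0671         2.0671
  2         2.25         1.8990         3.7980
  3       100.25        77.7319       233.1956
  Σ                     81.6979       239.0607
P = 81.6979; Macaulay duration = 239.0607 / 81.6979 = 2.92615 years.
Modified duration = D_Mac / (1 + y) = 2.92615 / 1.0885 = 2.68824 years.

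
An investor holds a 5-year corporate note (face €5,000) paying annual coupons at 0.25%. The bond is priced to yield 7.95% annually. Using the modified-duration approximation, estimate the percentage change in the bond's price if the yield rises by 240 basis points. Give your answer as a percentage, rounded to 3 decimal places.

Periodic yield y = 0.0795. Modified duration first:
  t   CF        PV=CF/(1+0.0795)^t    t·PV
  1        12.50        11.5794        11.5794
  2        12.50        10.7267        21.4533
  3        12.50         9.9367        29.8101
  4        12.50         9.2049        36.8196
  5     5,012.50     3,419.3311    17,096.6553
  Σ                  3,460.7788    17,196.3178
P = 3,460.7788; D_Mac = 4.96892 yrs; D_mod = 4.96892/(1+0.0795) = 4.60298 yrs.
ΔP/P ≈ -D_mod · Δy = -4.60298 × (+0.024) = -0.110471 = -11.0471%.

-11.047%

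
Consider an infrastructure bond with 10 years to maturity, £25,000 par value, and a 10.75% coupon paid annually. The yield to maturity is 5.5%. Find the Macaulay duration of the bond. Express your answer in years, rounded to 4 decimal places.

Periodic yield y = 0.055. Discount each cash flow and weight by its year:
  t   CF        PV=CF/(1+0.055)^t    t·PV
  1     2,687.50     2,547.3934     2,547.3934
  2     2,687.50     2,414.5909     4,829.1817
  3     2,687.50     2,288.7117     6,866.1352
  4     2,687.50     2,169.3950     8,677.5800
  5     2,687.50     2,056.2986    10,281.4929
  6     2,687.50     1,949.0982    11,694.5891
  7     2,687.50     1,847.4864    12,932.4050
  8     2,687.50     1,751.1720    14,009.3757
  9     2,687.50     1,659.8786    14,938.9078
  10   27,687.50    16,209.1092   162,091.0917
  Σ                 34,893.1339   248,868.1523
Price P = Σ PV = 34,893.1339.
Macaulay duration = Σ(t·PV) / P = 248,868.1523 / 34,893.1339 = 7.13230 years.

7.1323 years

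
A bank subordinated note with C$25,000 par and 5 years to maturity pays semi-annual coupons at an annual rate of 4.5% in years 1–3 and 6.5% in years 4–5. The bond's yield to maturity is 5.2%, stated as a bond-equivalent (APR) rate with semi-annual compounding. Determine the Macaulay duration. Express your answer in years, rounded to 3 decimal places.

4.515 years

Periodic yield y = 0.026. Discount each cash flow and weight by its period:
  t   CF        PV=CF/(1+0.026)^t    t·PV
  1       562.50       548.2456       548.2456
  2       562.50       534.3525     1,068.7049
  3       562.50       520.8114     1,562.4341
  4       562.50       507.6134     2,030.4536
  5       562.50       494.7499     2,473.7495
  6       562.50       482.2124     2,893.2743
  7       812.50       678.8782     4,752.1472
  8       812.50       661.6746     5,293.3970
  9       812.50       644.9070     5,804.1634
  10   25,812.50    19,969.0066   199,690.0663
  Σ                 25,042.4516   226,116.6361
Price P = Σ PV = 25,042.4516.
Macaulay duration = Σ(t·PV) / P = 226,116.6361 / 25,042.4516 = 9.02933 half-year periods.
In years: 9.02933 / 2 = 4.51467 years.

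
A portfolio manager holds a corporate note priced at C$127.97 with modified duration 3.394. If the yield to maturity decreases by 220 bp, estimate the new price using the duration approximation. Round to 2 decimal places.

Duration approximation: ΔP/P ≈ -D_mod · Δy = -3.394 × (-0.022) = +0.074668.
New price ≈ 127.97 × (1 + 0.074668) = 137.52526396.

C$137.53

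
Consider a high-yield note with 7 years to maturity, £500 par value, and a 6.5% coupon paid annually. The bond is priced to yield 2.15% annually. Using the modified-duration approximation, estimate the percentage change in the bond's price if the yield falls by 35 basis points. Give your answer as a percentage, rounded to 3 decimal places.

+2.053%

Periodic yield y = 0.0215. Modified duration first:
  t   CF        PV=CF/(1+0.0215)^t    t·PV
  1        32.50        31.8160        31.8160
  2        32.50        31.1463        62.2926
  3        32.50        30.4908        91.4723
  4        32.50        29.8490       119.3960
  5        32.50        29.2208       146.1038
  6        32.50        28.6057       171.6344
  7       532.50       458.8292     3,211.8042
  Σ                    639.9577     3,834.5193
P = 639.9577; D_Mac = 5.99183 yrs; D_mod = 5.99183/(1+0.0215) = 5.86572 yrs.
ΔP/P ≈ -D_mod · Δy = -5.86572 × (-0.0035) = +0.020530 = +2.0530%.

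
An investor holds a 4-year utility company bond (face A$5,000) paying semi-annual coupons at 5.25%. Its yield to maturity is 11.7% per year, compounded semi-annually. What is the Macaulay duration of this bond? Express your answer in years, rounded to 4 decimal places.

Periodic yield y = 0.0585. Discount each cash flow and weight by its period:
  t   CF        PV=CF/(1+0.0585)^t    t·PV
  1       131.25       123.9962       123.9962
  2       131.25       117.1433       234.2867
  3       131.25       110.6692       332.0076
  4       131.25       104.5528       418.2114
  5       131.25        98.7745       493.8727
  6       131.25        93.3156       559.8935
  7       131.25        88.1583       617.1082
  8     5,131.25     3,256.0891    26,048.7125
  Σ                  3,992.6991    28,828.0887
Price P = Σ PV = 3,992.6991.
Macaulay duration = Σ(t·PV) / P = 28,828.0887 / 3,992.6991 = 7.22020 half-year periods.
In years: 7.22020 / 2 = 3.61010 years.

3.6101 years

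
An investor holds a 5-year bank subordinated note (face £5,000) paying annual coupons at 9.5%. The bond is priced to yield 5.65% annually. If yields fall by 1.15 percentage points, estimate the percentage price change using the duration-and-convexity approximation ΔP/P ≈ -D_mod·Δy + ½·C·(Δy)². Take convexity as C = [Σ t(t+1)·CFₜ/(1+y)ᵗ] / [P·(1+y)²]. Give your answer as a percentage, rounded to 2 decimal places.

With y = 0.0565:
  t   CF        PV=CF/(1+0.0565)^t    t·PV        t(t+1)·PV
  1       475.00       449.5977       449.5977         899.1955
  2       475.00       425.5539       851.1079       2,553.3236
  3       475.00       402.7960     1,208.3879       4,833.5515
  4       475.00       381.2550     1,525.0202       7,625.1010
  5     5,475.00     4,159.4568    20,797.2839     124,783.7036
  Σ                  5,818.6595    24,831.3976     140,694.8751
P = 5,818.6595; D_Mac = 4.26755 yrs; D_mod = 4.03932 yrs; C = 21.66289.
Duration effect: -4.03932 × (-0.0115) = +0.046452
Convexity effect: 0.5 × 21.66289 × (-0.0115)² = +0.0014325
ΔP/P ≈ +0.046452 + 0.0014325 = +0.047885 = +4.7885%.

+4.79%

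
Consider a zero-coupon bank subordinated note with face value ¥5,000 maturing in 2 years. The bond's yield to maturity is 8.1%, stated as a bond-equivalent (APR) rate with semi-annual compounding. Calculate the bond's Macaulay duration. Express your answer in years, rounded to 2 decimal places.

2.00 years

A zero-coupon bond has a single cash flow at maturity, so its Macaulay duration equals its maturity: 2 years.
(Equivalently: 4 semi-annual periods ÷ 2 = 2 years.)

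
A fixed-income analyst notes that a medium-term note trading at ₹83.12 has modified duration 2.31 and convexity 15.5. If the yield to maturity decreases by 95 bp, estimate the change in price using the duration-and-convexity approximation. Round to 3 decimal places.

Duration effect: -D_mod·Δy = -2.31 × (-0.0095) = +0.021945
Convexity effect: ½·C·(Δy)² = 0.5 × 15.5 × (-0.0095)² = +0.0006994375
ΔP/P ≈ +0.021945 + 0.0006994375 = +0.0226444375
ΔP ≈ 83.12 × (+0.0226444375) = +1.882205645.

+₹1.882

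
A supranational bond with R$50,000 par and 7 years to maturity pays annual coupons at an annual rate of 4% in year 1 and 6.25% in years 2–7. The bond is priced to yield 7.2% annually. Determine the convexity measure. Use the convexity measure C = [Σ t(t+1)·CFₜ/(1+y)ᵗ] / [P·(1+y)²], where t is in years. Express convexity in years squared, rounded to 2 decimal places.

With y = 0.072:
  t   CF        PV=CF/(1+0.072)^t    t·PV        t(t+1)·PV
  1     2,000.00     1,865.6716     1,865.6716       3,731.3433
  2     3,125.00     2,719.3208     5,438.6417      16,315.9250
  3     3,125.00     2,536.6799     7,610.0397      30,440.1587
  4     3,125.00     2,366.3059     9,465.2235      47,326.1173
  5     3,125.00     2,207.3749    11,036.8744      66,221.2462
  6     3,125.00     2,059.1184    12,354.7101      86,482.9708
  7    53,125.00    32,653.9291   228,577.5038   1,828,620.0301
  Σ                 46,408.4006   276,348.6647   2,079,137.7914
P = 46,408.4006.
Convexity = Σ t(t+1)·PV / [P·(1+y)²] = 2,079,137.7914 / (46,408.4006 × 1.149184) = 38.98496.

38.98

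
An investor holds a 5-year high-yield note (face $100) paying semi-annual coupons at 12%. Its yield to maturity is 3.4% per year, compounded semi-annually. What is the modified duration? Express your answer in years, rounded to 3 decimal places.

4.020 years

Periodic yield y = 0.017. First find Macaulay duration:
  t   CF        PV=CF/(1+0.017)^t    t·PV
  1         6.00         5.8997         5.8997
  2         6.00         5.8011        11.6022
  3         6.00         5.7041        17.1123
  4         6.00         5.6088        22.4351
  5         6.00         5.5150        27.5751
  6         6.00         5.4228        32.5369
  7         6.00         5.3322        37.3252
  8         6.00         5.2430        41.9444
  9         6.00         5.1554        46.3986
  10      106.00        89.5563       895.5634
  Σ                    139.2385     1,138.3929
P = 139.2385; Macaulay duration = 1,138.3929 / 139.2385 = 8.17585 half-year periods = 4.08793 years.
Modified duration = D_Mac / (1 + y) = 4.08793 / 1.017 = 4.01959 years.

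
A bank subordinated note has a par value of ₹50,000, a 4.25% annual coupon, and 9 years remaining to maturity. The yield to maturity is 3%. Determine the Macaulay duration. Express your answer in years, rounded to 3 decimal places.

Periodic yield y = 0.03. Discount each cash flow and weight by its year:
  t   CF        PV=CF/(1+0.03)^t    t·PV
  1     2,125.00     2,063.1068     2,063.1068
  2     2,125.00     2,003.0163     4,006.0326
  3     2,125.00     1,944.6760     5,834.0281
  4     2,125.00     1,888.0350     7,552.1399
  5     2,125.00     1,833.0437     9,165.2183
  6     2,125.00     1,779.6540    10,677.9243
  7     2,125.00     1,727.8195    12,094.7362
  8     2,125.00     1,677.4946    13,419.9570
  9    52,125.00    39,949.4722   359,545.2496
  Σ                 54,866.3181   424,358.3928
Price P = Σ PV = 54,866.3181.
Macaulay duration = Σ(t·PV) / P = 424,358.3928 / 54,866.3181 = 7.73441 years.

7.734 years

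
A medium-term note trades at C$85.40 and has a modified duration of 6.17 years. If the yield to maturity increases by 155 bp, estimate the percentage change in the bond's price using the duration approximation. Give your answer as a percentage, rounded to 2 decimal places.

-9.56%

Duration approximation: ΔP/P ≈ -D_mod · Δy = -6.17 × (+0.0155) = -0.095635.
As a percentage: -9.5635%.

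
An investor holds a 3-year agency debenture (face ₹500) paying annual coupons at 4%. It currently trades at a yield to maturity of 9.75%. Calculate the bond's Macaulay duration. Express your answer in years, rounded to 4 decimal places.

2.8761 years

Periodic yield y = 0.0975. Discount each cash flow and weight by its year:
  t   CF        PV=CF/(1+0.0975)^t    t·PV
  1        20.00        18.2232        18.2232
  2        20.00        16.6043        33.2086
  3       520.00       393.3596     1,180.0788
  Σ                    428.1872     1,231.5107
Price P = Σ PV = 428.1872.
Macaulay duration = Σ(t·PV) / P = 1,231.5107 / 428.1872 = 2.87610 years.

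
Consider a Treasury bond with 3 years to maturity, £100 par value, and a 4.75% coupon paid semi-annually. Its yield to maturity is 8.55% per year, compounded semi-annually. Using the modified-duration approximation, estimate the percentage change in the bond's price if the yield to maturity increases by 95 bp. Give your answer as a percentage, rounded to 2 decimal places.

Periodic yield y = 0.04275. Modified duration first:
  t   CF        PV=CF/(1+0.04275)^t    t·PV
  1        2.375         2.2776         2.2776
  2        2.375         2.1843         4.3685
  3        2.375         2.0947         6.2841
  4        2.375         2.0088         8.0353
  5        2.375         1.9265         9.6324
  6      102.375        79.6366       477.8196
  Σ                     90.1285       508.4175
P = 90.1285; D_Mac = 5.64103 half-year periods = 2.82052 yrs; D_mod = 2.82052/(1+0.04275) = 2.70488 yrs.
ΔP/P ≈ -D_mod · Δy = -2.70488 × (+0.0095) = -0.025696 = -2.5696%.

-2.57%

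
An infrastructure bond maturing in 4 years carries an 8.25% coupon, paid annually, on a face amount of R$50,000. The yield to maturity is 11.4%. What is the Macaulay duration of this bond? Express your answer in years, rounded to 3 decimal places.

Periodic yield y = 0.114. Discount each cash flow and weight by its year:
  t   CF        PV=CF/(1+0.114)^t    t·PV
  1     4,125.00     3,702.8725     3,702.8725
  2     4,125.00     3,323.9430     6,647.8861
  3     4,125.00     2,983.7909     8,951.3726
  4    54,125.00    35,144.4820   140,577.9278
  Σ                 45,155.0884   159,880.0590
Price P = Σ PV = 45,155.0884.
Macaulay duration = Σ(t·PV) / P = 159,880.0590 / 45,155.0884 = 3.54069 years.

3.541 years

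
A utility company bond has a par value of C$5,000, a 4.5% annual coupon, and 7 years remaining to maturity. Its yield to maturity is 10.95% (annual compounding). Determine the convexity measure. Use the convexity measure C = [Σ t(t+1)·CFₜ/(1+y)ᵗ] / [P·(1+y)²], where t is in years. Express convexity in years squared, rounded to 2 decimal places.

36.65

With y = 0.1095:
  t   CF        PV=CF/(1+0.1095)^t    t·PV        t(t+1)·PV
  1       225.00       202.7941       202.7941         405.5881
  2       225.00       182.7797       365.5594       1,096.6781
  3       225.00       164.7406       494.2217       1,976.8870
  4       225.00       148.4818       593.9273       2,969.6365
  5       225.00       133.8277       669.1385       4,014.8307
  6       225.00       120.6198       723.7189       5,066.0325
  7     5,225.00     2,524.6149    17,672.3046     141,378.4369
  Σ                  3,477.8586    20,721.6644     156,908.0898
P = 3,477.8586.
Convexity = Σ t(t+1)·PV / [P·(1+y)²] = 156,908.0898 / (3,477.8586 × 1.230990) = 36.65041.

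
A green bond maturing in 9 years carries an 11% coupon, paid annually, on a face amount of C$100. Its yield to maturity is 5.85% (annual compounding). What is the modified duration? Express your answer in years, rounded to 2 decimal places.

Periodic yield y = 0.0585. First find Macaulay duration:
  t   CF        PV=CF/(1+0.0585)^t    t·PV
  1        11.00        10.3921        10.3921
  2        11.00         9.8177        19.6355
  3        11.00         9.2751        27.8254
  4        11.00         8.7625        35.0501
  5        11.00         8.2782        41.3912
  6        11.00         7.8207        46.9244
  7        11.00         7.3885        51.7195
  8        11.00         6.9802        55.8413
  9       111.00        66.5434       598.8909
  Σ                    135.2585       887.6704
P = 135.2585; Macaulay duration = 887.6704 / 135.2585 = 6.56277 years.
Modified duration = D_Mac / (1 + y) = 6.56277 / 1.0585 = 6.20006 years.

6.20 years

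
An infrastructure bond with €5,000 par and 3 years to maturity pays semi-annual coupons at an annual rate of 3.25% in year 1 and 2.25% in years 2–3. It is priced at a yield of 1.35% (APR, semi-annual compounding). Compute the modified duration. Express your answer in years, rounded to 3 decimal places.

Periodic yield y = 0.00675. First find Macaulay duration:
  t   CF        PV=CF/(1+0.00675)^t    t·PV
  1        81.25        80.7052        80.7052
  2        81.25        80.1641       160.3283
  3        56.25        55.1261       165.3784
  4        56.25        54.7565       219.0261
  5        56.25        54.3894       271.9470
  6     5,056.25     4,856.2240    29,137.3439
  Σ                  5,181.3654    30,034.7290
P = 5,181.3654; Macaulay duration = 30,034.7290 / 5,181.3654 = 5.79668 half-year periods = 2.89834 years.
Modified duration = D_Mac / (1 + y) = 2.89834 / 1.00675 = 2.87891 years.

2.879 years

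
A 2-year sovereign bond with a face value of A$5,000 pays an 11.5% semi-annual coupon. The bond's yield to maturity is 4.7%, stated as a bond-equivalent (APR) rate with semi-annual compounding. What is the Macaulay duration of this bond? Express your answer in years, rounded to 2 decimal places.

Periodic yield y = 0.0235. Discount each cash flow and weight by its period:
  t   CF        PV=CF/(1+0.0235)^t    t·PV
  1       287.50       280.8989       280.8989
  2       287.50       274.4493       548.8986
  3       287.50       268.1478       804.4435
  4     5,287.50     4,818.3572    19,273.4288
  Σ                  5,641.8532    20,907.6698
Price P = Σ PV = 5,641.8532.
Macaulay duration = Σ(t·PV) / P = 20,907.6698 / 5,641.8532 = 3.70582 half-year periods.
In years: 3.70582 / 2 = 1.85291 years.

1.85 years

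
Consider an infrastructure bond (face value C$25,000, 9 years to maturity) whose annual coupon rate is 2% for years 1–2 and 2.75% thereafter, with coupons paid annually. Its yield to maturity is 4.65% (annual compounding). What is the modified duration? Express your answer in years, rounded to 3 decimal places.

Periodic yield y = 0.0465. First find Macaulay duration:
  t   CF        PV=CF/(1+0.0465)^t    t·PV
  1       500.00       477.7831       477.7831
  2       500.00       456.5534       913.1067
  3       687.50       599.8670     1,799.6011
  4       687.50       573.2127     2,292.8506
  5       687.50       547.7426     2,738.7131
  6       687.50       523.4043     3,140.4259
  7       687.50       500.1475     3,501.0323
  8       687.50       477.9240     3,823.3920
  9    25,687.50    17,063.5247   153,571.7222
  Σ                 21,220.1593   172,258.6271
P = 21,220.1593; Macaulay duration = 172,258.6271 / 21,220.1593 = 8.11769 years.
Modified duration = D_Mac / (1 + y) = 8.11769 / 1.0465 = 7.75699 years.

7.757 years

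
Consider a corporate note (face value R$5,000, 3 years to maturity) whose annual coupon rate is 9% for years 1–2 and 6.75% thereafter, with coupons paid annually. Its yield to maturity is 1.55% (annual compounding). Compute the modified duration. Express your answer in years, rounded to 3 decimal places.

2.736 years

Periodic yield y = 0.0155. First find Macaulay duration:
  t   CF        PV=CF/(1+0.0155)^t    t·PV
  1       450.00       443.1315       443.1315
  2       450.00       436.3678       872.7355
  3     5,337.50     5,096.8060    15,290.4181
  Σ                  5,976.3052    16,606.2850
P = 5,976.3052; Macaulay duration = 16,606.2850 / 5,976.3052 = 2.77869 years.
Modified duration = D_Mac / (1 + y) = 2.77869 / 1.0155 = 2.73628 years.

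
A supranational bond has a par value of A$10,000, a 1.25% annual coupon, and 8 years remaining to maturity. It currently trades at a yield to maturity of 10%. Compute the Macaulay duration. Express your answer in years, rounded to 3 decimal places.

Periodic yield y = 0.1. Discount each cash flow and weight by its year:
  t   CF        PV=CF/(1+0.1)^t    t·PV
  1       125.00       113.6364       113.6364
  2       125.00       103.3058       206.6116
  3       125.00        93.9144       281.7431
  4       125.00        85.3767       341.5067
  5       125.00        77.6152       388.0758
  6       125.00        70.5592       423.3554
  7       125.00        64.1448       449.0134
  8    10,125.00     4,723.3872    37,787.0978
  Σ                  5,331.9396    39,991.0401
Price P = Σ PV = 5,331.9396.
Macaulay duration = Σ(t·PV) / P = 39,991.0401 / 5,331.9396 = 7.50028 years.

7.500 years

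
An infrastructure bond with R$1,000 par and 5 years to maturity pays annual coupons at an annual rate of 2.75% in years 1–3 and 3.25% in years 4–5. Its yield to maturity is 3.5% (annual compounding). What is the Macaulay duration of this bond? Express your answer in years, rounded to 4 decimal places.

4.7320 years

Periodic yield y = 0.035. Discount each cash flow and weight by its year:
  t   CF        PV=CF/(1+0.035)^t    t·PV
  1        27.50        26.5700        26.5700
  2        27.50        25.6715        51.3431
  3        27.50        24.8034        74.4103
  4        32.50        28.3219       113.2875
  5     1,032.50       869.3373     4,346.6865
  Σ                    974.7042     4,612.2974
Price P = Σ PV = 974.7042.
Macaulay duration = Σ(t·PV) / P = 4,612.2974 / 974.7042 = 4.73200 years.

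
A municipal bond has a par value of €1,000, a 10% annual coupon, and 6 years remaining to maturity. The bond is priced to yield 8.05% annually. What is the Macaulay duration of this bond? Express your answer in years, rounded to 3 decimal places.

4.846 years

Periodic yield y = 0.0805. Discount each cash flow and weight by its year:
  t   CF        PV=CF/(1+0.0805)^t    t·PV
  1       100.00        92.5497        92.5497
  2       100.00        85.6546       171.3091
  3       100.00        79.2731       237.8192
  4       100.00        73.3670       293.4681
  5       100.00        67.9010       339.5050
  6     1,100.00       691.2642     4,147.5851
  Σ                  1,090.0096     5,282.2363
Price P = Σ PV = 1,090.0096.
Macaulay duration = Σ(t·PV) / P = 5,282.2363 / 1,090.0096 = 4.84605 years.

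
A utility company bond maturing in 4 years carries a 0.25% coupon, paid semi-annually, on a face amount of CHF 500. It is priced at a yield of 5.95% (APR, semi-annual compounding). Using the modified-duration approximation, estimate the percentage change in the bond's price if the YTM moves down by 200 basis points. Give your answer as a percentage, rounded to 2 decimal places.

+7.73%

Periodic yield y = 0.02975. Modified duration first:
  t   CF        PV=CF/(1+0.02975)^t    t·PV
  1        0.625         0.6069         0.6069
  2        0.625         0.5894         1.1788
  3        0.625         0.5724         1.7171
  4        0.625         0.5558         2.2234
  5        0.625         0.5398         2.6989
  6        0.625         0.5242         3.1451
  7        0.625         0.5090         3.5633
  8      500.625       395.9662     3,167.7297
  Σ                    399.8638     3,182.8634
P = 399.8638; D_Mac = 7.95987 half-year periods = 3.97993 yrs; D_mod = 3.97993/(1+0.02975) = 3.86495 yrs.
ΔP/P ≈ -D_mod · Δy = -3.86495 × (-0.02) = +0.077299 = +7.7299%.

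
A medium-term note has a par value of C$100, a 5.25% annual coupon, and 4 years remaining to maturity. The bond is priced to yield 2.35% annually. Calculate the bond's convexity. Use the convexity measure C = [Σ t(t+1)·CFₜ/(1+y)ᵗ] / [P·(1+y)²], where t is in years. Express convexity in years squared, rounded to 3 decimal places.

With y = 0.0235:
  t   CF        PV=CF/(1+0.0235)^t    t·PV        t(t+1)·PV
  1         5.25         5.1295         5.1295          10.2589
  2         5.25         5.0117        10.0234          30.0701
  3         5.25         4.8966        14.6898          58.7594
  4       105.25        95.9115       383.6460       1,918.2301
  Σ                    110.9493       413.4887       2,017.3185
P = 110.9493.
Convexity = Σ t(t+1)·PV / [P·(1+y)²] = 2,017.3185 / (110.9493 × 1.047552) = 17.35699.

17.357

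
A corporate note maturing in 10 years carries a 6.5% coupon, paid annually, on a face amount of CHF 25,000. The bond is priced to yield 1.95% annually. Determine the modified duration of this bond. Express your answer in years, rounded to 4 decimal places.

7.9110 years

Periodic yield y = 0.0195. First find Macaulay duration:
  t   CF        PV=CF/(1+0.0195)^t    t·PV
  1     1,625.00     1,593.9186     1,593.9186
  2     1,625.00     1,563.4317     3,126.8633
  3     1,625.00     1,533.5279     4,600.5836
  4     1,625.00     1,504.1961     6,016.7842
  5     1,625.00     1,475.4253     7,377.1263
  6     1,625.00     1,447.2048     8,683.2286
  7     1,625.00     1,419.5240     9,936.6683
  8     1,625.00     1,392.3728    11,138.9822
  9     1,625.00     1,365.7408    12,291.6675
  10   26,625.00    21,949.1302   219,491.3023
  Σ                 35,244.4721   284,257.1251
P = 35,244.4721; Macaulay duration = 284,257.1251 / 35,244.4721 = 8.06530 years.
Modified duration = D_Mac / (1 + y) = 8.06530 / 1.0195 = 7.91103 years.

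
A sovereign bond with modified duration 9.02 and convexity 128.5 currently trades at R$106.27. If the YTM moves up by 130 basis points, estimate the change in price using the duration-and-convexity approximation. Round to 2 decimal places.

-R$11.31

Duration effect: -D_mod·Δy = -9.02 × (+0.013) = -0.117260
Convexity effect: ½·C·(Δy)² = 0.5 × 128.5 × (0.013)² = +0.01085825
ΔP/P ≈ -0.117260 + 0.01085825 = -0.10640175
ΔP ≈ 106.27 × (-0.10640175) = -11.3073139725.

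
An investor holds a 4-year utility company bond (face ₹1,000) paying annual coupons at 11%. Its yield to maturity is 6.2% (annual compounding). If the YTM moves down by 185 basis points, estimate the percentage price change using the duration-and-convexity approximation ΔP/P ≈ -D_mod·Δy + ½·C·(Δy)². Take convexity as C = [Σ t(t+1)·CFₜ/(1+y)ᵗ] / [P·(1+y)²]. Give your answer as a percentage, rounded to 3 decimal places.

With y = 0.062:
  t   CF        PV=CF/(1+0.062)^t    t·PV        t(t+1)·PV
  1       110.00       103.5782       103.5782         207.1563
  2       110.00        97.5312       195.0624         585.1873
  3       110.00        91.8373       275.5119       1,102.0477
  4     1,110.00       872.6195     3,490.4780      17,452.3899
  Σ                  1,165.5662     4,064.6305      19,346.7812
P = 1,165.5662; D_Mac = 3.48726 yrs; D_mod = 3.28367 yrs; C = 14.71712.
Duration effect: -3.28367 × (-0.0185) = +0.060748
Convexity effect: 0.5 × 14.71712 × (-0.0185)² = +0.0025185
ΔP/P ≈ +0.060748 + 0.0025185 = +0.063266 = +6.3266%.

+6.327%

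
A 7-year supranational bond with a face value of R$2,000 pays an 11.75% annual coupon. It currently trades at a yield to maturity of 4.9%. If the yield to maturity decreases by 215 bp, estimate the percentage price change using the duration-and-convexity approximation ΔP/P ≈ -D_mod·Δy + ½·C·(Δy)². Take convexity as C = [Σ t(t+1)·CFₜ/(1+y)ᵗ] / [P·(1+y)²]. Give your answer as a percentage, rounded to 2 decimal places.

+11.98%

With y = 0.049:
  t   CF        PV=CF/(1+0.049)^t    t·PV        t(t+1)·PV
  1       235.00       224.0229       224.0229         448.0458
  2       235.00       213.5585       427.1170       1,281.3511
  3       235.00       203.5829       610.7488       2,442.9954
  4       235.00       194.0734       776.2934       3,881.4671
  5       235.00       185.0080       925.0398       5,550.2389
  6       235.00       176.3660     1,058.1962       7,407.3732
  7     2,235.00     1,599.0024    11,193.0167      89,544.1333
  Σ                  2,795.6141    15,214.4348     110,555.6046
P = 2,795.6141; D_Mac = 5.44225 yrs; D_mod = 5.18804 yrs; C = 35.93789.
Duration effect: -5.18804 × (-0.0215) = +0.111543
Convexity effect: 0.5 × 35.93789 × (-0.0215)² = +0.0083061
ΔP/P ≈ +0.111543 + 0.0083061 = +0.119849 = +11.9849%.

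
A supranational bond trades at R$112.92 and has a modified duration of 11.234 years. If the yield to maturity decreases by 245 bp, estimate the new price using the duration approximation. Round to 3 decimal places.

Duration approximation: ΔP/P ≈ -D_mod · Δy = -11.234 × (-0.0245) = +0.275233.
New price ≈ 112.92 × (1 + 0.275233) = 143.99931036.

R$143.999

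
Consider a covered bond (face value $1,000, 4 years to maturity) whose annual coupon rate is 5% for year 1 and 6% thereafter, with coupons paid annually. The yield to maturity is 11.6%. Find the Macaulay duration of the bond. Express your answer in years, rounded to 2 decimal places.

Periodic yield y = 0.116. Discount each cash flow and weight by its year:
  t   CF        PV=CF/(1+0.116)^t    t·PV
  1        50.00        44.8029        44.8029
  2        60.00        48.1751        96.3503
  3        60.00        43.1677       129.5030
  4     1,060.00       683.3593     2,733.4371
  Σ                    819.5049     3,004.0932
Price P = Σ PV = 819.5049.
Macaulay duration = Σ(t·PV) / P = 3,004.0932 / 819.5049 = 3.66574 years.

3.67 years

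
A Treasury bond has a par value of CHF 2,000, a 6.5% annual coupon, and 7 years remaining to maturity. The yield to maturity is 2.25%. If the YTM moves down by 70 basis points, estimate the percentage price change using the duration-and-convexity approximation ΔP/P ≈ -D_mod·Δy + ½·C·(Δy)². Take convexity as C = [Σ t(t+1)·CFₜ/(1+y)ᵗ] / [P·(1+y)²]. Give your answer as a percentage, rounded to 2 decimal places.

With y = 0.0225:
  t   CF        PV=CF/(1+0.0225)^t    t·PV        t(t+1)·PV
  1       130.00       127.1394       127.1394         254.2787
  2       130.00       124.3417       248.6834         746.0501
  3       130.00       121.6056       364.8167       1,459.2666
  4       130.00       118.9296       475.7185       2,378.5927
  5       130.00       116.3126       581.5630       3,489.3780
  6       130.00       113.7532       682.5189       4,777.6325
  7     2,130.00     1,822.7889    12,759.5226     102,076.1811
  Σ                  2,544.8709    15,239.9625     115,181.3798
P = 2,544.8709; D_Mac = 5.98850 yrs; D_mod = 5.85672 yrs; C = 43.29023.
Duration effect: -5.85672 × (-0.007) = +0.040997
Convexity effect: 0.5 × 43.29023 × (-0.007)² = +0.0010606
ΔP/P ≈ +0.040997 + 0.0010606 = +0.042058 = +4.2058%.

+4.21%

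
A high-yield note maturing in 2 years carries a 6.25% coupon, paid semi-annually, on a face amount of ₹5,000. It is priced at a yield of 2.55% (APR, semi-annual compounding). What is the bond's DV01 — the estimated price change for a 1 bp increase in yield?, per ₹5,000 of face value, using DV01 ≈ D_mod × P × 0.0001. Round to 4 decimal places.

₹1.0129

Periodic yield y = 0.01275.
  t   CF        PV=CF/(1+0.01275)^t    t·PV
  1       156.25       154.2829       154.2829
  2       156.25       152.3406       304.6811
  3       156.25       150.4227       451.2680
  4     5,156.25     4,901.4543    19,605.8172
  Σ                  5,358.5004    20,516.0492
P = 5,358.5004; D_Mac = 3.82869 half-year periods = 1.91435 yrs; D_mod = 1.89025 yrs.
DV01 ≈ 1.89025 × 5,358.5004 × 0.0001 = 1.012888.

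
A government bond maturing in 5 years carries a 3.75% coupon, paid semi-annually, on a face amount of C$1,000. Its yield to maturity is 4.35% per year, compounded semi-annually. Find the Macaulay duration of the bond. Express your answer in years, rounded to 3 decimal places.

Periodic yield y = 0.02175. Discount each cash flow and weight by its period:
  t   CF        PV=CF/(1+0.02175)^t    t·PV
  1        18.75        18.3509        18.3509
  2        18.75        17.9602        35.9205
  3        18.75        17.5779        52.7337
  4        18.75        17.2037        68.8149
  5        18.75        16.8375        84.1876
  6        18.75        16.4791        98.8746
  7        18.75        16.1283       112.8981
  8        18.75        15.7850       126.2799
  9        18.75        15.4490       139.0407
  10    1,018.75       821.5257     8,215.2571
  Σ                    973.2973     8,952.3579
Price P = Σ PV = 973.2973.
Macaulay duration = Σ(t·PV) / P = 8,952.3579 / 973.2973 = 9.19797 half-year periods.
In years: 9.19797 / 2 = 4.59898 years.

4.599 years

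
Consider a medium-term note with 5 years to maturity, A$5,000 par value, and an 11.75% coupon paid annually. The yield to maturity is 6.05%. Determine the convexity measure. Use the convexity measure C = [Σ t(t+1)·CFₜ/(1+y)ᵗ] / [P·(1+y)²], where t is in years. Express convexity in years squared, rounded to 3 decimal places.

20.713

With y = 0.0605:
  t   CF        PV=CF/(1+0.0605)^t    t·PV        t(t+1)·PV
  1       587.50       553.9840       553.9840       1,107.9679
  2       587.50       522.3800     1,044.7600       3,134.2799
  3       587.50       492.5790     1,477.7369       5,910.9475
  4       587.50       464.4780     1,857.9121       9,289.5607
  5     5,587.50     4,165.4715    20,827.3577     124,964.1463
  Σ                  6,198.8925    25,761.7506     144,406.9022
P = 6,198.8925.
Convexity = Σ t(t+1)·PV / [P·(1+y)²] = 144,406.9022 / (6,198.8925 × 1.124660) = 20.71345.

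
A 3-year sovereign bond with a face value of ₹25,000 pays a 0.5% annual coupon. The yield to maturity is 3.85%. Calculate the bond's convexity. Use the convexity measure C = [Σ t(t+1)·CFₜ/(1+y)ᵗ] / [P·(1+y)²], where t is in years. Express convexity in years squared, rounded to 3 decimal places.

11.049

With y = 0.0385:
  t   CF        PV=CF/(1+0.0385)^t    t·PV        t(t+1)·PV
  1       125.00       120.3659       120.3659         240.7318
  2       125.00       115.9036       231.8072         695.4217
  3    25,125.00    22,432.9593    67,298.8778     269,195.5112
  Σ                 22,669.2288    67,651.0510     270,131.6648
P = 22,669.2288.
Convexity = Σ t(t+1)·PV / [P·(1+y)²] = 270,131.6648 / (22,669.2288 × 1.078482) = 11.04907.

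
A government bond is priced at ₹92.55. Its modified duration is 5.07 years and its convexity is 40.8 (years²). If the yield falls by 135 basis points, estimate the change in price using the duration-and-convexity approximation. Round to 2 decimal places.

Duration effect: -D_mod·Δy = -5.07 × (-0.0135) = +0.068445
Convexity effect: ½·C·(Δy)² = 0.5 × 40.8 × (-0.0135)² = +0.0037179
ΔP/P ≈ +0.068445 + 0.0037179 = +0.0721629
ΔP ≈ 92.55 × (+0.0721629) = +6.678676395.

+₹6.68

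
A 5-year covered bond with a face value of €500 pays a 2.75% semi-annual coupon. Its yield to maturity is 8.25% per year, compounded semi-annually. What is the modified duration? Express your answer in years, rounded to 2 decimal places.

Periodic yield y = 0.04125. First find Macaulay duration:
  t   CF        PV=CF/(1+0.04125)^t    t·PV
  1        6.875         6.6026         6.6026
  2        6.875         6.3411        12.6821
  3        6.875         6.0899        18.2696
  4        6.875         5.8486        23.3944
  5        6.875         5.6169        28.0846
  6        6.875         5.3944        32.3664
  7        6.875         5.1807        36.2648
  8        6.875         4.9755        39.8036
  9        6.875         4.7783        43.0051
  10     506.875       338.3380     3,383.3796
  Σ                    389.1659     3,623.8529
P = 389.1659; Macaulay duration = 3,623.8529 / 389.1659 = 9.31184 half-year periods = 4.65592 years.
Modified duration = D_Mac / (1 + y) = 4.65592 / 1.04125 = 4.47147 years.

4.47 years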